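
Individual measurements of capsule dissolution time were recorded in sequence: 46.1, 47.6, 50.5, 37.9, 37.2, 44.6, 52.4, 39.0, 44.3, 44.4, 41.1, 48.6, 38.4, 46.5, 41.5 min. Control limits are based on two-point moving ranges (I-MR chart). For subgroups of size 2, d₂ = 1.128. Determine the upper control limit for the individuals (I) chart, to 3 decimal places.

X̄ = (46.1 + 47.6 + 50.5 + 37.9 + 37.2 + 44.6 + 52.4 + 39.0 + 44.3 + 44.4 + 41.1 + 48.6 + 38.4 + 46.5 + 41.5) / 15 = 44.0067
Moving ranges: 1.5, 2.9, 12.6, 0.7, 7.4, 7.8, 13.4, 5.3, 0.1, 3.3, 7.5, 10.2, 8.1, 5.0; M̄R̄ = 85.8000 / 14 = 6.1286
UCL = X̄ + 3·M̄R̄/d₂ = 44.0067 + 3 × 6.1286 / 1.128 = 60.3061

60.306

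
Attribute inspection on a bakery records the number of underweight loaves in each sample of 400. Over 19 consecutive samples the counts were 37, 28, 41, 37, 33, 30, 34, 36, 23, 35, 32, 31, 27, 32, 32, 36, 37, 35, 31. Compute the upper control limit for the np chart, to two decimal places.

49.51

p̄ = Σdᵢ / (k·n) = 627 / (19 × 400) = 0.08250
UCL = np̄ + 3·√(np̄(1−p̄)) = 33.0000 + 3 × √(33.0000×0.91750) = 33.0000 + 3 × 5.5025 = 49.5075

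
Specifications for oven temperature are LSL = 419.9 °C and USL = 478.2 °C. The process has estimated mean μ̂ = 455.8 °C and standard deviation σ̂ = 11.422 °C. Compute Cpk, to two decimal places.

Cpu = (USL − μ̂) / (3σ̂) = (478.2 − 455.8) / (3 × 11.422) = 0.6537; Cpl = (μ̂ − LSL) / (3σ̂) = (455.8 − 419.9) / (3 × 11.422) = 1.0477; Cpk = min(Cpu, Cpl) = 0.6537

0.65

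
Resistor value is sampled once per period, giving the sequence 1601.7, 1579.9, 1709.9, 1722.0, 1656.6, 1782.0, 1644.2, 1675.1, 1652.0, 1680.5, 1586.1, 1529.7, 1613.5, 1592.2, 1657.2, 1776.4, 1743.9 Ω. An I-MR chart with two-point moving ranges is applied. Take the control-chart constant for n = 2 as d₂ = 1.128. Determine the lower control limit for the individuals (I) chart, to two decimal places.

X̄ = (1601.7 + 1579.9 + 1709.9 + 1722.0 + 1656.6 + 1782.0 + 1644.2 + 1675.1 + 1652.0 + 1680.5 + 1586.1 + 1529.7 + 1613.5 + 1592.2 + 1657.2 + 1776.4 + 1743.9) / 17 = 1658.9941
Moving ranges: 21.8, 130.0, 12.1, 65.4, 125.4, 137.8, 30.9, 23.1, 28.5, 94.4, 56.4, 83.8, 21.3, 65.0, 119.2, 32.5; M̄R̄ = 1047.6000 / 16 = 65.4750
LCL = X̄ − 3·M̄R̄/d₂ = 1658.9941 − 3 × 65.4750 / 1.128 = 1484.8585

1484.86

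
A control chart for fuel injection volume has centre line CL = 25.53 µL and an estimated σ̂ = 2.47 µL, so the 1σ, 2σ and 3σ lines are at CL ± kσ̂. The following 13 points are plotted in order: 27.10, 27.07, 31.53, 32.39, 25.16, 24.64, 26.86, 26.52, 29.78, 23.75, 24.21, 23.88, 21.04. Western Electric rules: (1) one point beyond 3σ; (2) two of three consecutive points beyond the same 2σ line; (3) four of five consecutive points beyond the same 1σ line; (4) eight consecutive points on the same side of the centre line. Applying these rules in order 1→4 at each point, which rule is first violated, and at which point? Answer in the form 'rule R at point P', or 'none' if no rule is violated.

rule 2 at point 4

Zone of each point (C = within 1σ̂, B = 1σ̂–2σ̂, A = 2σ̂–3σ̂, * = beyond 3σ̂; sign = side of CL): 1:+C, 2:+C, 3:+A, 4:+A, 5:-C, 6:-C, 7:+C, 8:+C, 9:+B, 10:-C, 11:-C, 12:-C, 13:-B
Rule 2 (two of three consecutive points beyond the same 2σ limit) is satisfied at point 4.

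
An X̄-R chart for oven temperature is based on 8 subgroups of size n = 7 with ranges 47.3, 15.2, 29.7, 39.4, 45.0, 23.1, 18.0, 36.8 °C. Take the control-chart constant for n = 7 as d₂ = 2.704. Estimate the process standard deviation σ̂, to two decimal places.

R̄ = (47.3 + 15.2 + 29.7 + 39.4 + 45.0 + 23.1 + 18.0 + 36.8) / 8 = 31.8125
σ̂ = R̄ / d₂ = 31.8125 / 2.704 = 11.7650

11.76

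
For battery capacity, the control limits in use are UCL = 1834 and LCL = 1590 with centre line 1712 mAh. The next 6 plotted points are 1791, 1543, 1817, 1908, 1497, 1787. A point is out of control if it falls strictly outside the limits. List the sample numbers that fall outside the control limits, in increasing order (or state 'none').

2, 4, 5

Compare each point to [1590, 1834]: sample 2 = 1543 < LCL; sample 4 = 1908 > UCL; sample 5 = 1497 < LCL.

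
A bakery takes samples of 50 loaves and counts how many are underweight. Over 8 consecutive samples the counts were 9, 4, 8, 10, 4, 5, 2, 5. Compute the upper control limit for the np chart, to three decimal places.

p̄ = Σdᵢ / (k·n) = 47 / (8 × 50) = 0.11750
UCL = np̄ + 3·√(np̄(1−p̄)) = 5.8750 + 3 × √(5.8750×0.88250) = 5.8750 + 3 × 2.2770 = 12.7060

12.706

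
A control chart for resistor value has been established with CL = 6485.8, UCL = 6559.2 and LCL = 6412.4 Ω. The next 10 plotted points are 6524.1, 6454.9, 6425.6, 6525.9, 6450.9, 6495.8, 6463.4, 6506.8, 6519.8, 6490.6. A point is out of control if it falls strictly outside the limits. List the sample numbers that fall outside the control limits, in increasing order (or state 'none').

All 10 points lie within [6412.4, 6559.2].

none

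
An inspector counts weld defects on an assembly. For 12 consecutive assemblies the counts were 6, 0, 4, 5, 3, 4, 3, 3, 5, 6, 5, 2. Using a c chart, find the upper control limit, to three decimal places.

c̄ = (6 + 0 + 4 + 5 + 3 + 4 + 3 + 3 + 5 + 6 + 5 + 2) / 12 = 46 / 12 = 3.8333
UCL = c̄ + 3√c̄ = 3.8333 + 3 × √3.8333 = 3.8333 + 3 × 1.9579 = 9.7070

9.707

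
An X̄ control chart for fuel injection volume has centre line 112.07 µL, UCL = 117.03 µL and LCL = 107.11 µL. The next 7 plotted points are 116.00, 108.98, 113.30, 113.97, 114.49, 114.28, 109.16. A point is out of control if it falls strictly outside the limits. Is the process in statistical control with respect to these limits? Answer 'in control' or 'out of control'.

All 7 points lie within [107.11, 117.03].

in control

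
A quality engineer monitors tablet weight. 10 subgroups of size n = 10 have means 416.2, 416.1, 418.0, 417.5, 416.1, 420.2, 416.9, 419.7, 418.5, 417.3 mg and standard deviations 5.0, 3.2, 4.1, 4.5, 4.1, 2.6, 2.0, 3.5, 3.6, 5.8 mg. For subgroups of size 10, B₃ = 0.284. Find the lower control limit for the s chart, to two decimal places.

s̄ = (5.0 + 3.2 + 4.1 + 4.5 + 4.1 + 2.6 + 2.0 + 3.5 + 3.6 + 5.8) / 10 = 3.8400
LCL_s = B₃·s̄ = 0.284 × 3.8400 = 1.0906

1.09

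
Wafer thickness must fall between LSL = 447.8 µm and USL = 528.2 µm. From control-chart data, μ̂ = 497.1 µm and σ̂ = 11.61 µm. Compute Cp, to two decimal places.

Cp = (USL − LSL) / (6σ̂) = (528.2 − 447.8) / (6 × 11.61) = 80.4000 / 69.6600 = 1.1542

1.15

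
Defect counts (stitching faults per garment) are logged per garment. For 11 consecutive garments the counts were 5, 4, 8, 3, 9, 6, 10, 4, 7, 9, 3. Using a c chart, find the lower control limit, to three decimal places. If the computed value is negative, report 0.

c̄ = (5 + 4 + 8 + 3 + 9 + 6 + 10 + 4 + 7 + 9 + 3) / 11 = 68 / 11 = 6.1818
LCL = c̄ − 3√c̄ = 6.1818 − 3 × 2.4863 = -1.2772 → 0 (cannot be negative)

0.000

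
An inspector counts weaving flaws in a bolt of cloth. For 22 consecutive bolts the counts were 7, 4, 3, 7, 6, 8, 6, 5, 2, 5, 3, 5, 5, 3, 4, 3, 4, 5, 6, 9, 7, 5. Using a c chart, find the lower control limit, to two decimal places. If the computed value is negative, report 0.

0.00

c̄ = (7 + 4 + 3 + 7 + 6 + 8 + 6 + 5 + 2 + 5 + 3 + 5 + 5 + 3 + 4 + 3 + 4 + 5 + 6 + 9 + 7 + 5) / 22 = 112 / 22 = 5.0909
LCL = c̄ − 3√c̄ = 5.0909 − 3 × 2.2563 = -1.6780 → 0 (cannot be negative)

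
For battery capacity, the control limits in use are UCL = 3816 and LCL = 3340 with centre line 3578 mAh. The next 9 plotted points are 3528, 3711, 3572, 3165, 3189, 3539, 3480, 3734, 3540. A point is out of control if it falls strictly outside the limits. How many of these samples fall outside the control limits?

Compare each point to [3340, 3816]: sample 4 = 3165 < LCL; sample 5 = 3189 < LCL.

2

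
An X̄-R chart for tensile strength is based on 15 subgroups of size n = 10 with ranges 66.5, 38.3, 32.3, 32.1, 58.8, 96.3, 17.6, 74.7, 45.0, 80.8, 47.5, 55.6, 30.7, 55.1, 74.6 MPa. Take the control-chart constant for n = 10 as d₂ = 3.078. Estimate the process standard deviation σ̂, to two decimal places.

17.46

R̄ = (66.5 + 38.3 + 32.3 + 32.1 + 58.8 + 96.3 + 17.6 + 74.7 + 45.0 + 80.8 + 47.5 + 55.6 + 30.7 + 55.1 + 74.6) / 15 = 53.7267
σ̂ = R̄ / d₂ = 53.7267 / 3.078 = 17.4551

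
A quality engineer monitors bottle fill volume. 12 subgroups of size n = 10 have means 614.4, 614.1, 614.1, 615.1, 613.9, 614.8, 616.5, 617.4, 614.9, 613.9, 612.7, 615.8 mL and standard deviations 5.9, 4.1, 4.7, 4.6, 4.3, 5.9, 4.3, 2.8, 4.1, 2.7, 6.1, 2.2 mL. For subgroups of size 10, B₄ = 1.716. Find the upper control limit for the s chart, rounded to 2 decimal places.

s̄ = (5.9 + 4.1 + 4.7 + 4.6 + 4.3 + 5.9 + 4.3 + 2.8 + 4.1 + 2.7 + 6.1 + 2.2) / 12 = 4.3083
UCL_s = B₄·s̄ = 1.716 × 4.3083 = 7.3931

7.39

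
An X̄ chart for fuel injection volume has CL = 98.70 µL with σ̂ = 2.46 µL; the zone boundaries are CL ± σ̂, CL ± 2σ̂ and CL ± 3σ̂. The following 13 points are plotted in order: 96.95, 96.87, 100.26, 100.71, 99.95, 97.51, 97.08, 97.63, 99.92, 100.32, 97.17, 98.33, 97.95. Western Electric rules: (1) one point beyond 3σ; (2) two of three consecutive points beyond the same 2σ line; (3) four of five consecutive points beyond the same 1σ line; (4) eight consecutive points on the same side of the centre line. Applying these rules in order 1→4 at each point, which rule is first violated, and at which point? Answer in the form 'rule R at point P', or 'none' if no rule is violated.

Zone of each point (C = within 1σ̂, B = 1σ̂–2σ̂, A = 2σ̂–3σ̂, * = beyond 3σ̂; sign = side of CL): 1:-C, 2:-C, 3:+C, 4:+C, 5:+C, 6:-C, 7:-C, 8:-C, 9:+C, 10:+C, 11:-C, 12:-C, 13:-C
No rule fires across all 13 points.

none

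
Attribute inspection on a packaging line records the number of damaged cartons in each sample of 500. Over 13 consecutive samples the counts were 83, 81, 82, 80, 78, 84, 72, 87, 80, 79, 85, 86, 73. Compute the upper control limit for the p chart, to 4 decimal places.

p̄ = Σdᵢ / (k·n) = 1050 / (13 × 500) = 0.16154
UCL = p̄ + 3·√(p̄(1−p̄)/n) = 0.16154 + 3 × √(0.16154×0.83846/500) = 0.16154 + 3 × 0.01646 = 0.21091

0.2109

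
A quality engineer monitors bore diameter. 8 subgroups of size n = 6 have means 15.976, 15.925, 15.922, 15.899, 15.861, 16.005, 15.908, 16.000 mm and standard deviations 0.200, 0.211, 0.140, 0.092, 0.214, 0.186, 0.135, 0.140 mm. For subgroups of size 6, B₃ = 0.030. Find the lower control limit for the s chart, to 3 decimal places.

0.005

s̄ = (0.200 + 0.211 + 0.140 + 0.092 + 0.214 + 0.186 + 0.135 + 0.140) / 8 = 0.1648
LCL_s = B₃·s̄ = 0.030 × 0.1648 = 0.0049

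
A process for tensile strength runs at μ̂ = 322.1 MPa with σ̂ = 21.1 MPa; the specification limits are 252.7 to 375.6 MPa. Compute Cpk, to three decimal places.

Cpu = (USL − μ̂) / (3σ̂) = (375.6 − 322.1) / (3 × 21.1) = 0.8452; Cpl = (μ̂ − LSL) / (3σ̂) = (322.1 − 252.7) / (3 × 21.1) = 1.0964; Cpk = min(Cpu, Cpl) = 0.8452

0.845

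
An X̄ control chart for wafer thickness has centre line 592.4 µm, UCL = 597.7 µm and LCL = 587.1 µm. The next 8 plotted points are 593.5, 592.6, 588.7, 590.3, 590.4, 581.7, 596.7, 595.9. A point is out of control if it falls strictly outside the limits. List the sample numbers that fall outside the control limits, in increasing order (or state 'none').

Compare each point to [587.1, 597.7]: sample 6 = 581.7 < LCL.

6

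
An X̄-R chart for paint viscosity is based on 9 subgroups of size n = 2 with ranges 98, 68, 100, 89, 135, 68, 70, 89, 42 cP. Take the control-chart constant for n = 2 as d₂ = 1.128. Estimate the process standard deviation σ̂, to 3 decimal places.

74.764

R̄ = (98 + 68 + 100 + 89 + 135 + 68 + 70 + 89 + 42) / 9 = 84.3333
σ̂ = R̄ / d₂ = 84.3333 / 1.128 = 74.7636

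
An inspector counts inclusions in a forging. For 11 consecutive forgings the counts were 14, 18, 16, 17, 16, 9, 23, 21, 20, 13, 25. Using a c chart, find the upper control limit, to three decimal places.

c̄ = (14 + 18 + 16 + 17 + 16 + 9 + 23 + 21 + 20 + 13 + 25) / 11 = 192 / 11 = 17.4545
UCL = c̄ + 3√c̄ = 17.4545 + 3 × √17.4545 = 17.4545 + 3 × 4.1779 = 29.9881

29.988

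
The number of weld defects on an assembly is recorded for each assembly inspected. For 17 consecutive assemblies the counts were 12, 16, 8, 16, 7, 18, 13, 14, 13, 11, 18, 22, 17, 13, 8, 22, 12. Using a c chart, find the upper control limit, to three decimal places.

25.390

c̄ = (12 + 16 + 8 + 16 + 7 + 18 + 13 + 14 + 13 + 11 + 18 + 22 + 17 + 13 + 8 + 22 + 12) / 17 = 240 / 17 = 14.1176
UCL = c̄ + 3√c̄ = 14.1176 + 3 × √14.1176 = 14.1176 + 3 × 3.7573 = 25.3897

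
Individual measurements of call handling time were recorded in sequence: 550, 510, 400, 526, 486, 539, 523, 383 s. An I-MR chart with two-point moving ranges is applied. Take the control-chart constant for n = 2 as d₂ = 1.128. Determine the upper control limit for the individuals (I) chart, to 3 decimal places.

689.093

X̄ = (550 + 510 + 400 + 526 + 486 + 539 + 523 + 383) / 8 = 489.6250
Moving ranges: 40, 110, 126, 40, 53, 16, 140; M̄R̄ = 525.0000 / 7 = 75.0000
UCL = X̄ + 3·M̄R̄/d₂ = 489.6250 + 3 × 75.0000 / 1.128 = 689.0931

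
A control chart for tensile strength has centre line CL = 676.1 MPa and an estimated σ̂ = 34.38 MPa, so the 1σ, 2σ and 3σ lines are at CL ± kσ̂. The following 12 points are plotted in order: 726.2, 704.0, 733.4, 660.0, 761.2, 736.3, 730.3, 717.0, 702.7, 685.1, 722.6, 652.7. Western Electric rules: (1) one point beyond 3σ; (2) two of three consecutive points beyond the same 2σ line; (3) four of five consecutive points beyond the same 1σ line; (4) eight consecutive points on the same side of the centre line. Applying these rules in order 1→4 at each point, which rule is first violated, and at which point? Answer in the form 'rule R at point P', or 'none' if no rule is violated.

rule 3 at point 7

Zone of each point (C = within 1σ̂, B = 1σ̂–2σ̂, A = 2σ̂–3σ̂, * = beyond 3σ̂; sign = side of CL): 1:+B, 2:+C, 3:+B, 4:-C, 5:+A, 6:+B, 7:+B, 8:+B, 9:+C, 10:+C, 11:+B, 12:-C
Rule 3 (four of five consecutive points beyond the same 1σ limit) is satisfied at point 7.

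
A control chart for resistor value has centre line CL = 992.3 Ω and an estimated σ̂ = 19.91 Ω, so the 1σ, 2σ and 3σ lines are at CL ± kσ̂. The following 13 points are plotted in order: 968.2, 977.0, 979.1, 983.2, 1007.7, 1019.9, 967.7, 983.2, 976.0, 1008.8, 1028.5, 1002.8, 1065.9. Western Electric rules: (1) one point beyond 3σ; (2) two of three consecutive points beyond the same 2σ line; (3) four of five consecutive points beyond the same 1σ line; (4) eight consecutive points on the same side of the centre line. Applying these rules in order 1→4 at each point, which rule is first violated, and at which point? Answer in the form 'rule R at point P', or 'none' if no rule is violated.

rule 1 at point 13

Zone of each point (C = within 1σ̂, B = 1σ̂–2σ̂, A = 2σ̂–3σ̂, * = beyond 3σ̂; sign = side of CL): 1:-B, 2:-C, 3:-C, 4:-C, 5:+C, 6:+B, 7:-B, 8:-C, 9:-C, 10:+C, 11:+B, 12:+C, 13:+*
Rule 1 (one point beyond the 3σ limits) is satisfied at point 13.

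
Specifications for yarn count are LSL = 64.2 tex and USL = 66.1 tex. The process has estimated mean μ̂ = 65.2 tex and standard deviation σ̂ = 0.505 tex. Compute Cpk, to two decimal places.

Cpu = (USL − μ̂) / (3σ̂) = (66.1 − 65.2) / (3 × 0.505) = 0.5941; Cpl = (μ̂ − LSL) / (3σ̂) = (65.2 − 64.2) / (3 × 0.505) = 0.6601; Cpk = min(Cpu, Cpl) = 0.5941

0.59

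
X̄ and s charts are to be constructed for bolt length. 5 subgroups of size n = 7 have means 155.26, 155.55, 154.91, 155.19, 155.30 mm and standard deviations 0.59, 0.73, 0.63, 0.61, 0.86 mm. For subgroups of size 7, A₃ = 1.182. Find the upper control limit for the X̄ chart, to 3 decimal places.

X̄̄ = (155.26 + 155.55 + 154.91 + 155.19 + 155.30) / 5 = 155.2420
s̄ = (0.59 + 0.73 + 0.63 + 0.61 + 0.86) / 5 = 0.6840
UCL = X̄̄ + A₃·s̄ = 155.2420 + 1.182 × 0.6840 = 156.0505

156.050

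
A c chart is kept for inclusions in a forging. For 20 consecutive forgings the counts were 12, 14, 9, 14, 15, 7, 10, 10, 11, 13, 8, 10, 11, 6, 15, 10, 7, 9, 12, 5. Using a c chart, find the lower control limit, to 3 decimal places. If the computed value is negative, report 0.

0.725

c̄ = (12 + 14 + 9 + 14 + 15 + 7 + 10 + 10 + 11 + 13 + 8 + 10 + 11 + 6 + 15 + 10 + 7 + 9 + 12 + 5) / 20 = 208 / 20 = 10.4000
LCL = c̄ − 3√c̄ = 10.4000 − 3 × 3.2249 = 0.7253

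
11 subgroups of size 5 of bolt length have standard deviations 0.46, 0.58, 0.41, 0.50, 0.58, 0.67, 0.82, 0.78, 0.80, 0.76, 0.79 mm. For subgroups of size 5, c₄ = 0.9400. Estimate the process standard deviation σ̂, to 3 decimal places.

0.691

s̄ = (0.46 + 0.58 + 0.41 + 0.50 + 0.58 + 0.67 + 0.82 + 0.78 + 0.80 + 0.76 + 0.79) / 11 = 0.6500
σ̂ = s̄ / c₄ = 0.6500 / 0.9400 = 0.6915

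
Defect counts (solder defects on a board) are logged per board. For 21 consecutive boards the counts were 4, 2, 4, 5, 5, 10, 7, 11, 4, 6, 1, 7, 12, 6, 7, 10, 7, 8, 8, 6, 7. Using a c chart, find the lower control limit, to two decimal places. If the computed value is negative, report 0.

c̄ = (4 + 2 + 4 + 5 + 5 + 10 + 7 + 11 + 4 + 6 + 1 + 7 + 12 + 6 + 7 + 10 + 7 + 8 + 8 + 6 + 7) / 21 = 137 / 21 = 6.5238
LCL = c̄ − 3√c̄ = 6.5238 − 3 × 2.5542 = -1.1387 → 0 (cannot be negative)

0.00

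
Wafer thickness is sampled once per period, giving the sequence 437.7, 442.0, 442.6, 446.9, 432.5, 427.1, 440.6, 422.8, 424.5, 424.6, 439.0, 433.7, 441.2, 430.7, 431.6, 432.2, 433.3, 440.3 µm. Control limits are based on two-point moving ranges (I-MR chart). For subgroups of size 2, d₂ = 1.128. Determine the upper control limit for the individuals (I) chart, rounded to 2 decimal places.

X̄ = (437.7 + 442.0 + 442.6 + 446.9 + 432.5 + 427.1 + 440.6 + 422.8 + 424.5 + 424.6 + 439.0 + 433.7 + 441.2 + 430.7 + 431.6 + 432.2 + 433.3 + 440.3) / 18 = 434.6278
Moving ranges: 4.3, 0.6, 4.3, 14.4, 5.4, 13.5, 17.8, 1.7, 0.1, 14.4, 5.3, 7.5, 10.5, 0.9, 0.6, 1.1, 7.0; M̄R̄ = 109.4000 / 17 = 6.4353
UCL = X̄ + 3·M̄R̄/d₂ = 434.6278 + 3 × 6.4353 / 1.128 = 451.7429

451.74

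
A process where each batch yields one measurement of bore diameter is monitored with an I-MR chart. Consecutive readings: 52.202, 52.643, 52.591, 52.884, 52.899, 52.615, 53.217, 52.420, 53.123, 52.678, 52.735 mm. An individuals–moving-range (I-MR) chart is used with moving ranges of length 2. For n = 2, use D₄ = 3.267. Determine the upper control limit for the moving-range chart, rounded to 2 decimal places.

1.21

Moving ranges: 0.441, 0.052, 0.293, 0.015, 0.284, 0.602, 0.797, 0.703, 0.445, 0.057; M̄R̄ = 3.6890 / 10 = 0.3689
UCL_MR = D₄·M̄R̄ = 3.267 × 0.3689 = 1.2052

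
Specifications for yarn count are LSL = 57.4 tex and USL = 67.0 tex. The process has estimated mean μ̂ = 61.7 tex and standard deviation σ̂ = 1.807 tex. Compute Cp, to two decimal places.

0.89

Cp = (USL − LSL) / (6σ̂) = (67.0 − 57.4) / (6 × 1.807) = 9.6000 / 10.8420 = 0.8854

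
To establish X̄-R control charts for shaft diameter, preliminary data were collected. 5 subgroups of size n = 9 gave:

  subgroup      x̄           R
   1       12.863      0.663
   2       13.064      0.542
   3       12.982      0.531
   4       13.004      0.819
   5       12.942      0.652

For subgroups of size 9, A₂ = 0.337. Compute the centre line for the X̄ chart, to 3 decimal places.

X̄̄ = (12.863 + 13.064 + 12.982 + 13.004 + 12.942) / 5 = 64.8550 / 5 = 12.9710
CL = X̄̄ = 12.9710

12.971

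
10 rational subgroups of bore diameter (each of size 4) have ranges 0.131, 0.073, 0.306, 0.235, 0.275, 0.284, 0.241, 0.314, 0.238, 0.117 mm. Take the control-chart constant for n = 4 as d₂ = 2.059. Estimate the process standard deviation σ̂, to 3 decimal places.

R̄ = (0.131 + 0.073 + 0.306 + 0.235 + 0.275 + 0.284 + 0.241 + 0.314 + 0.238 + 0.117) / 10 = 0.2214
σ̂ = R̄ / d₂ = 0.2214 / 2.059 = 0.1075

0.108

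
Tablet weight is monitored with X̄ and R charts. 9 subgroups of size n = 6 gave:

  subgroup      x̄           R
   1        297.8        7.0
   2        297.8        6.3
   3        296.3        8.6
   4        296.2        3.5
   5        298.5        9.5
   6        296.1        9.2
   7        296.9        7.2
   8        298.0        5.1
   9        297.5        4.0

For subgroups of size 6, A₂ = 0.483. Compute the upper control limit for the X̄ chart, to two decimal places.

300.47

X̄̄ = (297.8 + 297.8 + 296.3 + 296.2 + 298.5 + 296.1 + 296.9 + 298.0 + 297.5) / 9 = 2675.1000 / 9 = 297.2333
R̄ = (7.0 + 6.3 + 8.6 + 3.5 + 9.5 + 9.2 + 7.2 + 5.1 + 4.0) / 9 = 60.4000 / 9 = 6.7111
UCL = X̄̄ + A₂·R̄ = 297.2333 + 0.483 × 6.7111 = 300.4748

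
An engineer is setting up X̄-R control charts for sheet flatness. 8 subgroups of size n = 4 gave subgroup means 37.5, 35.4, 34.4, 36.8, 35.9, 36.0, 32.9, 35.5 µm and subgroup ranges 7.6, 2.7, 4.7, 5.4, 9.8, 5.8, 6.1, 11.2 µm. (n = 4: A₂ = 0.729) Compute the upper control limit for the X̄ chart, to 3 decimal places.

X̄̄ = (37.5 + 35.4 + 34.4 + 36.8 + 35.9 + 36.0 + 32.9 + 35.5) / 8 = 284.4000 / 8 = 35.5500
R̄ = (7.6 + 2.7 + 4.7 + 5.4 + 9.8 + 5.8 + 6.1 + 11.2) / 8 = 53.3000 / 8 = 6.6625
UCL = X̄̄ + A₂·R̄ = 35.5500 + 0.729 × 6.6625 = 40.4070

40.407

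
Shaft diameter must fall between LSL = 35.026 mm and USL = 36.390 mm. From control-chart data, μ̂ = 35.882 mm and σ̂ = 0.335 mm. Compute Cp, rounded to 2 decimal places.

Cp = (USL − LSL) / (6σ̂) = (36.390 − 35.026) / (6 × 0.335) = 1.3640 / 2.0100 = 0.6786

0.68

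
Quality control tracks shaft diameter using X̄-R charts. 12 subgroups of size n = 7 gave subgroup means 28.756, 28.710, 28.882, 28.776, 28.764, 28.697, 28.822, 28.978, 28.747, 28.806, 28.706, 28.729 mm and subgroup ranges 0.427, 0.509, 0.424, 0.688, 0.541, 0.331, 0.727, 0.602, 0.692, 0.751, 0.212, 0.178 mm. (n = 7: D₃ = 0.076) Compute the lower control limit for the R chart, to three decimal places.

R̄ = (0.427 + 0.509 + 0.424 + 0.688 + 0.541 + 0.331 + 0.727 + 0.602 + 0.692 + 0.751 + 0.212 + 0.178) / 12 = 6.0820 / 12 = 0.5068
LCL_R = D₃·R̄ = 0.076 × 0.5068 = 0.0385

0.039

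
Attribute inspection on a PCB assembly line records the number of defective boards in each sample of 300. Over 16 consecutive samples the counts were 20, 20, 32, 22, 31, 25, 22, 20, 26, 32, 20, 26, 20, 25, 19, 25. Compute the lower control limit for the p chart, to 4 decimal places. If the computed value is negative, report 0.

p̄ = Σdᵢ / (k·n) = 385 / (16 × 300) = 0.08021
LCL = p̄ − 3·√(p̄(1−p̄)/n) = 0.08021 − 3 × 0.01568 = 0.03316

0.0332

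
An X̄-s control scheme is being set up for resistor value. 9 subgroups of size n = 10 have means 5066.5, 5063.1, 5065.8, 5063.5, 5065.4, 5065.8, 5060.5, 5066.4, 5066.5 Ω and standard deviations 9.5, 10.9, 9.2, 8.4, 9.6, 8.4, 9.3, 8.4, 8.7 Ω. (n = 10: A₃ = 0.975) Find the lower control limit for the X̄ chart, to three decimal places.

5055.907

X̄̄ = (5066.5 + 5063.1 + 5065.8 + 5063.5 + 5065.4 + 5065.8 + 5060.5 + 5066.4 + 5066.5) / 9 = 5064.8333
s̄ = (9.5 + 10.9 + 9.2 + 8.4 + 9.6 + 8.4 + 9.3 + 8.4 + 8.7) / 9 = 9.1556
LCL = X̄̄ − A₃·s̄ = 5064.8333 − 0.975 × 9.1556 = 5055.9067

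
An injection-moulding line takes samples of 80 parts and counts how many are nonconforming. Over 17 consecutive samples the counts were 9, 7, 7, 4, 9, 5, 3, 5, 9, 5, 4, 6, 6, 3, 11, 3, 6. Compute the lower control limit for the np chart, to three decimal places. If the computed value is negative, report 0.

p̄ = Σdᵢ / (k·n) = 102 / (17 × 80) = 0.07500
LCL = np̄ − 3·√(np̄(1−p̄)) = 6.0000 − 3 × 2.3558 = -1.0675 → 0 (negative, so LCL = 0)

0.000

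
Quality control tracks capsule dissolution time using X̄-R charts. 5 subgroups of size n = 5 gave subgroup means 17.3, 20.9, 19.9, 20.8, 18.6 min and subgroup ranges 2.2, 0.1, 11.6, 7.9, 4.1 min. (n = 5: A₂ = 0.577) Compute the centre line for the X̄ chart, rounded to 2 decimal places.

19.50

X̄̄ = (17.3 + 20.9 + 19.9 + 20.8 + 18.6) / 5 = 97.5000 / 5 = 19.5000
CL = X̄̄ = 19.5000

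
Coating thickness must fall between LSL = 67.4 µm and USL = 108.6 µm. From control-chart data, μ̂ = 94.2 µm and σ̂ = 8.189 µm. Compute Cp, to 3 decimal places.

Cp = (USL − LSL) / (6σ̂) = (108.6 − 67.4) / (6 × 8.189) = 41.2000 / 49.1340 = 0.8385

0.839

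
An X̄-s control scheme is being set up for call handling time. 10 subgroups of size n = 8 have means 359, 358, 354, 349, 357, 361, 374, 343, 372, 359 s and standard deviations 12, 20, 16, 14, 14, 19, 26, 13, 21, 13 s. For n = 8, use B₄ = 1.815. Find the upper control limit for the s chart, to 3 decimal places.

30.492

s̄ = (12 + 20 + 16 + 14 + 14 + 19 + 26 + 13 + 21 + 13) / 10 = 16.8000
UCL_s = B₄·s̄ = 1.815 × 16.8000 = 30.4920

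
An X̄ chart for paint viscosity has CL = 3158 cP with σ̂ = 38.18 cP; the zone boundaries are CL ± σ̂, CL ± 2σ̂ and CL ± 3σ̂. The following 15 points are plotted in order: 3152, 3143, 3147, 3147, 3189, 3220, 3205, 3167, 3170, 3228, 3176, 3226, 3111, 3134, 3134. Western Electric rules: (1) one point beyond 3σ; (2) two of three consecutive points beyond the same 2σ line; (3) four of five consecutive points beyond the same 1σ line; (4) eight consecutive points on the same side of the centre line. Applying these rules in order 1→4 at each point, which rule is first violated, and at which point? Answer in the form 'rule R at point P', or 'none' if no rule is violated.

Zone of each point (C = within 1σ̂, B = 1σ̂–2σ̂, A = 2σ̂–3σ̂, * = beyond 3σ̂; sign = side of CL): 1:-C, 2:-C, 3:-C, 4:-C, 5:+C, 6:+B, 7:+B, 8:+C, 9:+C, 10:+B, 11:+C, 12:+B, 13:-B, 14:-C, 15:-C
Rule 4 (eight consecutive points on the same side of the centre line) is satisfied at point 12.

rule 4 at point 12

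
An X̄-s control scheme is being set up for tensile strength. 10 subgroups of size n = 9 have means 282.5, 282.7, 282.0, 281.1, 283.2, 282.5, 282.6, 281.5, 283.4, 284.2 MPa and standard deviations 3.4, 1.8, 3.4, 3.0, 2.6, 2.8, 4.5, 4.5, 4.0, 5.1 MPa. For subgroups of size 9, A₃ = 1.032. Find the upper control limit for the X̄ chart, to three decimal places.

286.192

X̄̄ = (282.5 + 282.7 + 282.0 + 281.1 + 283.2 + 282.5 + 282.6 + 281.5 + 283.4 + 284.2) / 10 = 282.5700
s̄ = (3.4 + 1.8 + 3.4 + 3.0 + 2.6 + 2.8 + 4.5 + 4.5 + 4.0 + 5.1) / 10 = 3.5100
UCL = X̄̄ + A₃·s̄ = 282.5700 + 1.032 × 3.5100 = 286.1923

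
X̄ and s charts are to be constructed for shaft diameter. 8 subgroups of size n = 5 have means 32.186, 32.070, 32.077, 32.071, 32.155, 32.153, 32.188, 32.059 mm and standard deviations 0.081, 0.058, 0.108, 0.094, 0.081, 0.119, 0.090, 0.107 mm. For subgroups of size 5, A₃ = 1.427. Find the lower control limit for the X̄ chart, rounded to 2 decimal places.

X̄̄ = (32.186 + 32.070 + 32.077 + 32.071 + 32.155 + 32.153 + 32.188 + 32.059) / 8 = 32.1199
s̄ = (0.081 + 0.058 + 0.108 + 0.094 + 0.081 + 0.119 + 0.090 + 0.107) / 8 = 0.0922
LCL = X̄̄ − A₃·s̄ = 32.1199 − 1.427 × 0.0922 = 31.9882

31.99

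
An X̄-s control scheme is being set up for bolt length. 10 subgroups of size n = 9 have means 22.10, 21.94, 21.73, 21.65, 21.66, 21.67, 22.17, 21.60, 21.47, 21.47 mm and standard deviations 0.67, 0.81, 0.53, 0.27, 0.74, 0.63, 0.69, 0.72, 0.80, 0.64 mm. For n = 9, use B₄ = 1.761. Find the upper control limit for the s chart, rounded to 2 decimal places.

s̄ = (0.67 + 0.81 + 0.53 + 0.27 + 0.74 + 0.63 + 0.69 + 0.72 + 0.80 + 0.64) / 10 = 0.6500
UCL_s = B₄·s̄ = 1.761 × 0.6500 = 1.1446

1.14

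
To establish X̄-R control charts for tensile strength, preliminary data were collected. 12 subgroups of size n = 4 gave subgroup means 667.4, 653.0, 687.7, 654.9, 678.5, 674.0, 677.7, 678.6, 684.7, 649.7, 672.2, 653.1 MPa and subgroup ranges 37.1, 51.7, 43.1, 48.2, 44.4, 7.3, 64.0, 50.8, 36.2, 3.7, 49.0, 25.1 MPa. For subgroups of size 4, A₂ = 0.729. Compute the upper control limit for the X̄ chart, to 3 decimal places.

X̄̄ = (667.4 + 653.0 + 687.7 + 654.9 + 678.5 + 674.0 + 677.7 + 678.6 + 684.7 + 649.7 + 672.2 + 653.1) / 12 = 8031.5000 / 12 = 669.2917
R̄ = (37.1 + 51.7 + 43.1 + 48.2 + 44.4 + 7.3 + 64.0 + 50.8 + 36.2 + 3.7 + 49.0 + 25.1) / 12 = 460.6000 / 12 = 38.3833
UCL = X̄̄ + A₂·R̄ = 669.2917 + 0.729 × 38.3833 = 697.2731

697.273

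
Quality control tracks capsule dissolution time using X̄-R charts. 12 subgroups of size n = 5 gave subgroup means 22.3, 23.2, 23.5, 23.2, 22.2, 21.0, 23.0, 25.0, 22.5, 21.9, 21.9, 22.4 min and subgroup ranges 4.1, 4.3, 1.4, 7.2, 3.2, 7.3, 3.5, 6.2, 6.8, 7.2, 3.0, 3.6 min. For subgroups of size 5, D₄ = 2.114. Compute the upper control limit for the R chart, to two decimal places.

R̄ = (4.1 + 4.3 + 1.4 + 7.2 + 3.2 + 7.3 + 3.5 + 6.2 + 6.8 + 7.2 + 3.0 + 3.6) / 12 = 57.8000 / 12 = 4.8167
UCL_R = D₄·R̄ = 2.114 × 4.8167 = 10.1824

10.18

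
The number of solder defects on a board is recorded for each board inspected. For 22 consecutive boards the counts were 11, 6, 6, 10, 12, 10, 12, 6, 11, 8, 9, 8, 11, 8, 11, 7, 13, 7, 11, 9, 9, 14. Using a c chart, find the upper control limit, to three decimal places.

18.747

c̄ = (11 + 6 + 6 + 10 + 12 + 10 + 12 + 6 + 11 + 8 + 9 + 8 + 11 + 8 + 11 + 7 + 13 + 7 + 11 + 9 + 9 + 14) / 22 = 209 / 22 = 9.5000
UCL = c̄ + 3√c̄ = 9.5000 + 3 × √9.5000 = 9.5000 + 3 × 3.0822 = 18.7466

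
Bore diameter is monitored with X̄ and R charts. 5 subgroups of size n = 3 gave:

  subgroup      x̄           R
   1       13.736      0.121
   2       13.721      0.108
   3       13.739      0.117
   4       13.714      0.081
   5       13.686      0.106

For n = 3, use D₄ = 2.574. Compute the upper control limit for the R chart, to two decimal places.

0.27

R̄ = (0.121 + 0.108 + 0.117 + 0.081 + 0.106) / 5 = 0.5330 / 5 = 0.1066
UCL_R = D₄·R̄ = 2.574 × 0.1066 = 0.2744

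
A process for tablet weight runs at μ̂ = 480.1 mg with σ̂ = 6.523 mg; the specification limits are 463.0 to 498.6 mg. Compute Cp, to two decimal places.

0.91

Cp = (USL − LSL) / (6σ̂) = (498.6 − 463.0) / (6 × 6.523) = 35.6000 / 39.1380 = 0.9096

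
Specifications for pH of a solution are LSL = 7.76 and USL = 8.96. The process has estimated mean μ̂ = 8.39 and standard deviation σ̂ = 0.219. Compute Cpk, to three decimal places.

0.868

Cpu = (USL − μ̂) / (3σ̂) = (8.96 − 8.39) / (3 × 0.219) = 0.8676; Cpl = (μ̂ − LSL) / (3σ̂) = (8.39 − 7.76) / (3 × 0.219) = 0.9589; Cpk = min(Cpu, Cpl) = 0.8676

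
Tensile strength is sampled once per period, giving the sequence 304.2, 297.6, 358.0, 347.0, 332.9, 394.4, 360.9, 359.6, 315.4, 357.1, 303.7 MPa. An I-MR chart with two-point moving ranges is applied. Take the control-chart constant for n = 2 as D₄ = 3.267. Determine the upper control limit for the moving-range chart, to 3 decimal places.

Moving ranges: 6.6, 60.4, 11.0, 14.1, 61.5, 33.5, 1.3, 44.2, 41.7, 53.4; M̄R̄ = 327.7000 / 10 = 32.7700
UCL_MR = D₄·M̄R̄ = 3.267 × 32.7700 = 107.0596

107.060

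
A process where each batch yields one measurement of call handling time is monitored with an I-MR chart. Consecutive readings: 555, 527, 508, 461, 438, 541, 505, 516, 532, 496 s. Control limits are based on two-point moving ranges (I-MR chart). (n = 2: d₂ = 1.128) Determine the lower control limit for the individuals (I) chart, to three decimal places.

413.633

X̄ = (555 + 527 + 508 + 461 + 438 + 541 + 505 + 516 + 532 + 496) / 10 = 507.9000
Moving ranges: 28, 19, 47, 23, 103, 36, 11, 16, 36; M̄R̄ = 319.0000 / 9 = 35.4444
LCL = X̄ − 3·M̄R̄/d₂ = 507.9000 − 3 × 35.4444 / 1.128 = 413.6329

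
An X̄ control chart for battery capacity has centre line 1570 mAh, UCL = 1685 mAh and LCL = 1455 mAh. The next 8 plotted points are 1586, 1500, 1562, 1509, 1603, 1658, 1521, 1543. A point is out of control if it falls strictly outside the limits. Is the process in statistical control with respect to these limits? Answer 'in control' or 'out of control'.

in control

All 8 points lie within [1455, 1685].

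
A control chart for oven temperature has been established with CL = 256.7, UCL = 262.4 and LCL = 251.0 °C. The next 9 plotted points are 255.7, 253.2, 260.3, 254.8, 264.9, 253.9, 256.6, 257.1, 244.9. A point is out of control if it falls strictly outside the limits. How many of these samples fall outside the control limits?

Compare each point to [251.0, 262.4]: sample 5 = 264.9 > UCL; sample 9 = 244.9 < LCL.

2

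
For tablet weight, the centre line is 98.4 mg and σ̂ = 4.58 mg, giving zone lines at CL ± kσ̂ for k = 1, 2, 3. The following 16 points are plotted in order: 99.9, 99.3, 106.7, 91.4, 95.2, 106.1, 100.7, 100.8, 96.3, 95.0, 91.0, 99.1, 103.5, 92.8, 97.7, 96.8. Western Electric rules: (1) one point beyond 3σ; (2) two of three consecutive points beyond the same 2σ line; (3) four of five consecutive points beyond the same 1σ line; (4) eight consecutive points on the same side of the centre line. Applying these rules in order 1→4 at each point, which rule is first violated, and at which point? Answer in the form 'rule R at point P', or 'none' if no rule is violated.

Zone of each point (C = within 1σ̂, B = 1σ̂–2σ̂, A = 2σ̂–3σ̂, * = beyond 3σ̂; sign = side of CL): 1:+C, 2:+C, 3:+B, 4:-B, 5:-C, 6:+B, 7:+C, 8:+C, 9:-C, 10:-C, 11:-B, 12:+C, 13:+B, 14:-B, 15:-C, 16:-C
No rule fires across all 16 points.

none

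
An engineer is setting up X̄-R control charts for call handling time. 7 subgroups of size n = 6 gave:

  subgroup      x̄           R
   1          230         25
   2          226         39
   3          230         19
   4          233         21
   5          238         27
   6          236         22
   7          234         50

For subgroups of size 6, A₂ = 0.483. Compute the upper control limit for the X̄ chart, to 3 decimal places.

246.436

X̄̄ = (230 + 226 + 230 + 233 + 238 + 236 + 234) / 7 = 1627.0000 / 7 = 232.4286
R̄ = (25 + 39 + 19 + 21 + 27 + 22 + 50) / 7 = 203.0000 / 7 = 29.0000
UCL = X̄̄ + A₂·R̄ = 232.4286 + 0.483 × 29.0000 = 246.4356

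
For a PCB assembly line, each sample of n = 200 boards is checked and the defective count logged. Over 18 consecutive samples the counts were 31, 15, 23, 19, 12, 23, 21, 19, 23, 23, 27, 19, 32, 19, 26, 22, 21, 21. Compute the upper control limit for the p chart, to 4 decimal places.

p̄ = Σdᵢ / (k·n) = 396 / (18 × 200) = 0.11000
UCL = p̄ + 3·√(p̄(1−p̄)/n) = 0.11000 + 3 × √(0.11000×0.89000/200) = 0.11000 + 3 × 0.02212 = 0.17637

0.1764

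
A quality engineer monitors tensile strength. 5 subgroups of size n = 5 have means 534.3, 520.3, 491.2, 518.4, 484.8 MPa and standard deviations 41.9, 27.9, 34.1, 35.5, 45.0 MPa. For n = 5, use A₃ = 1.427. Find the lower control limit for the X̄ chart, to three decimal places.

X̄̄ = (534.3 + 520.3 + 491.2 + 518.4 + 484.8) / 5 = 509.8000
s̄ = (41.9 + 27.9 + 34.1 + 35.5 + 45.0) / 5 = 36.8800
LCL = X̄̄ − A₃·s̄ = 509.8000 − 1.427 × 36.8800 = 457.1722

457.172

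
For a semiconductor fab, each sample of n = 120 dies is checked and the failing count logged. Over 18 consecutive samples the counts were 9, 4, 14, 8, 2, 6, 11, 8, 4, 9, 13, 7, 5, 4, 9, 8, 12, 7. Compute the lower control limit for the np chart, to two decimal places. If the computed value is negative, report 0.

0.00

p̄ = Σdᵢ / (k·n) = 140 / (18 × 120) = 0.06481
LCL = np̄ − 3·√(np̄(1−p̄)) = 7.7778 − 3 × 2.6970 = -0.3131 → 0 (negative, so LCL = 0)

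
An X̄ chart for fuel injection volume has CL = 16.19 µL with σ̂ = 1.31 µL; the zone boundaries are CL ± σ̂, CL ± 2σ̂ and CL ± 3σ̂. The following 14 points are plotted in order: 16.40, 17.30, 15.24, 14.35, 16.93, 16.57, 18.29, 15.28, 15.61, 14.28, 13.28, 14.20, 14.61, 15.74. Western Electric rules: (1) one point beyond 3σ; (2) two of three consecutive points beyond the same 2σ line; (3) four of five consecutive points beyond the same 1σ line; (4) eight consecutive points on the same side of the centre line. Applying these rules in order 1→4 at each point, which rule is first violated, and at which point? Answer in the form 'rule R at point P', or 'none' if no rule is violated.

Zone of each point (C = within 1σ̂, B = 1σ̂–2σ̂, A = 2σ̂–3σ̂, * = beyond 3σ̂; sign = side of CL): 1:+C, 2:+C, 3:-C, 4:-B, 5:+C, 6:+C, 7:+B, 8:-C, 9:-C, 10:-B, 11:-A, 12:-B, 13:-B, 14:-C
Rule 3 (four of five consecutive points beyond the same 1σ limit) is satisfied at point 13.

rule 3 at point 13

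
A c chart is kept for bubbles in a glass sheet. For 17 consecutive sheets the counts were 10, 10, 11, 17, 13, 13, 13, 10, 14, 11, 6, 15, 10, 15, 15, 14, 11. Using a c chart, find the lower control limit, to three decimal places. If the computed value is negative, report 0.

1.742

c̄ = (10 + 10 + 11 + 17 + 13 + 13 + 13 + 10 + 14 + 11 + 6 + 15 + 10 + 15 + 15 + 14 + 11) / 17 = 208 / 17 = 12.2353
LCL = c̄ − 3√c̄ = 12.2353 − 3 × 3.4979 = 1.7416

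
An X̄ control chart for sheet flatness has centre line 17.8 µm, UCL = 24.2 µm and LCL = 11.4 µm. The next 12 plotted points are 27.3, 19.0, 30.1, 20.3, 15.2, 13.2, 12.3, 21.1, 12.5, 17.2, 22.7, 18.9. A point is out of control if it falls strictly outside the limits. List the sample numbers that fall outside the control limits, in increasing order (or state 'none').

1, 3

Compare each point to [11.4, 24.2]: sample 1 = 27.3 > UCL; sample 3 = 30.1 > UCL.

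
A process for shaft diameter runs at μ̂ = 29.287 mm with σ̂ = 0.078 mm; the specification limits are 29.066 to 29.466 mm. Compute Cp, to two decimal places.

Cp = (USL − LSL) / (6σ̂) = (29.466 − 29.066) / (6 × 0.078) = 0.4000 / 0.4680 = 0.8547

0.85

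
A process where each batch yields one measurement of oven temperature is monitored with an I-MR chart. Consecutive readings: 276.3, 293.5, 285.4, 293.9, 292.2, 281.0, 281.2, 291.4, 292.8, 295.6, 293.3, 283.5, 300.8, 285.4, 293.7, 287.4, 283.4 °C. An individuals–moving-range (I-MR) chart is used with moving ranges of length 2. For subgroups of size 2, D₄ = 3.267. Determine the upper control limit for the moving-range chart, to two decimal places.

25.46

Moving ranges: 17.2, 8.1, 8.5, 1.7, 11.2, 0.2, 10.2, 1.4, 2.8, 2.3, 9.8, 17.3, 15.4, 8.3, 6.3, 4.0; M̄R̄ = 124.7000 / 16 = 7.7938
UCL_MR = D₄·M̄R̄ = 3.267 × 7.7938 = 25.4622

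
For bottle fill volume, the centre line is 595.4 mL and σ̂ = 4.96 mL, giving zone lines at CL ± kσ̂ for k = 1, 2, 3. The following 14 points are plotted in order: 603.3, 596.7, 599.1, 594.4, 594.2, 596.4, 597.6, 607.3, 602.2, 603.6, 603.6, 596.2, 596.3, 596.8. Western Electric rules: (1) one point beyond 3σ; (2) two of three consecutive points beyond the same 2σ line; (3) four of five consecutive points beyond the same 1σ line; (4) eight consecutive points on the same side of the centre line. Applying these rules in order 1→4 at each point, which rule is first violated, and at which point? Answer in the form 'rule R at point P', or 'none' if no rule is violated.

Zone of each point (C = within 1σ̂, B = 1σ̂–2σ̂, A = 2σ̂–3σ̂, * = beyond 3σ̂; sign = side of CL): 1:+B, 2:+C, 3:+C, 4:-C, 5:-C, 6:+C, 7:+C, 8:+A, 9:+B, 10:+B, 11:+B, 12:+C, 13:+C, 14:+C
Rule 3 (four of five consecutive points beyond the same 1σ limit) is satisfied at point 11.

rule 3 at point 11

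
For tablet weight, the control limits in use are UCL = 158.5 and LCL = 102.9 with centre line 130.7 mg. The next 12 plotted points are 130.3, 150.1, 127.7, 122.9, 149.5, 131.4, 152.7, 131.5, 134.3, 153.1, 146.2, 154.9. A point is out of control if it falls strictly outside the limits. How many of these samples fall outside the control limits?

All 12 points lie within [102.9, 158.5].

0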